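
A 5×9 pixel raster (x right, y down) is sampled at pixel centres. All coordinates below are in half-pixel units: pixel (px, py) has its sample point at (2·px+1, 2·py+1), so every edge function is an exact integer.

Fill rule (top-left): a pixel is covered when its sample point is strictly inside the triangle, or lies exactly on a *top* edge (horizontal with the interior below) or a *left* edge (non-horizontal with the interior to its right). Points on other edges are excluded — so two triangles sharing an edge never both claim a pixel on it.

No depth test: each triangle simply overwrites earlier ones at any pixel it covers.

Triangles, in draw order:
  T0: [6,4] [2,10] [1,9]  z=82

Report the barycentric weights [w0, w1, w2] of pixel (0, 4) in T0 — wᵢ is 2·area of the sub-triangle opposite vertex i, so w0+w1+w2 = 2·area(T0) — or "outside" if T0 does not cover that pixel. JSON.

T0:
  2·area = 10
  edge (6, 4)→(2, 10): d=(-4,6) right/bottom  bias=-1
  edge (2, 10)→(1, 9): d=(-1,-1) top-left  bias=+0
  edge (1, 9)→(6, 4): d=(5,-5) top-left  bias=+0
    (4,0)@(9, 1): e=[-6,16,0] → ·  [on edge]
    (3,1)@(7, 3): e=[-2,12,0] → ·  [on edge]
    (2,2)@(5, 5): e=[2,8,0] → #  [on edge]
    (3,2)@(7, 5): e=[-10,10,10] → ·
    (1,3)@(3, 7): e=[6,4,0] → #  [on edge]
    (2,3)@(5, 7): e=[-6,6,10] → ·
    (0,4)@(1, 9): e=[10,0,0] → #  [on edge]
    (1,4)@(3, 9): e=[-2,2,10] → ·
    (0,5)@(1, 11): e=[2,-2,10] → ·
    (1,5)@(3, 11): e=[-10,0,20] → ·  [on edge]
    (2,6)@(5, 13): e=[-30,0,40] → ·  [on edge]
    (3,7)@(7, 15): e=[-50,0,60] → ·  [on edge]
    (4,8)@(9, 17): e=[-70,0,80] → ·  [on edge]
  covered (3 px):
    · · · · ·
    · · · · ·
    · · # · ·
    · # · · ·
    # · · · ·
    · · · · ·
    · · · · ·
    · · · · ·
    · · · · ·

Final: [0,0,10]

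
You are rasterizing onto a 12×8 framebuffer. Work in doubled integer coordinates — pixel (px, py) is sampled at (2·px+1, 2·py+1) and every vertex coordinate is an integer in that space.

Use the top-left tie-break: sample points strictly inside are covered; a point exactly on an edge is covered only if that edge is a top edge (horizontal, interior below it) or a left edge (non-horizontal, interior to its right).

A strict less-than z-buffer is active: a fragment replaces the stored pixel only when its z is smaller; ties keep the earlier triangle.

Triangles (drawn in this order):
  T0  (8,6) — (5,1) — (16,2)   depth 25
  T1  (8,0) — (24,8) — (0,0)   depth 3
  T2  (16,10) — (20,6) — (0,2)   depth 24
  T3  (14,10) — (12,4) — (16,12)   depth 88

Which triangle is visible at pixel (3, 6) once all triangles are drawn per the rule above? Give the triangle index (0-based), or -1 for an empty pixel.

T0:
  2·area = 52
  edge (8, 6)→(5, 1): d=(-3,-5) top-left  bias=+0
  edge (5, 1)→(16, 2): d=(11,1) right/bottom  bias=-1
  edge (16, 2)→(8, 6): d=(-8,4) right/bottom  bias=-1
    (2,0)@(5, 1): e=[0,0,52] → ·  [on edge]
    (3,1)@(7, 3): e=[4,20,28] → █
    (4,1)@(9, 3): e=[14,18,20] → █
    (5,1)@(11, 3): e=[24,16,12] → █
    (6,1)@(13, 3): e=[34,14,4] → █
    (7,1)@(15, 3): e=[44,12,-4] → ·
    (3,2)@(7, 5): e=[-2,42,12] → ·
    (4,2)@(9, 5): e=[8,40,4] → █
    (5,2)@(11, 5): e=[18,38,-4] → ·
    (6,2)@(13, 5): e=[28,36,-12] → ·
    (4,3)@(9, 7): e=[2,62,-12] → ·
    (5,5)@(11, 11): e=[0,104,-52] → ·  [on edge]
  covered (5 px):
    · · · · · · · · · · · ·
    · · · █ █ █ █ · · · · ·
    · · · · █ · · · · · · ·
    · · · · · · · · · · · ·
    · · · · · · · · · · · ·
    · · · · · · · · · · · ·
    · · · · · · · · · · · ·
    · · · · · · · · · · · ·
T1:
  2·area = 64
  edge (8, 0)→(24, 8): d=(16,8) right/bottom  bias=-1
  edge (24, 8)→(0, 0): d=(-24,-8) top-left  bias=+0
  edge (0, 0)→(8, 0): d=(8,0) top-left  bias=+0
    (1,0)@(3, 1): e=[56,0,8] → █  [on edge]
    (2,0)@(5, 1): e=[40,16,8] → █
    (3,0)@(7, 1): e=[24,32,8] → █
    (4,0)@(9, 1): e=[8,48,8] → █
    (5,0)@(11, 1): e=[-8,64,8] → ·
    (1,1)@(3, 3): e=[88,-48,24] → ·
    (2,1)@(5, 3): e=[72,-32,24] → ·
    (3,1)@(7, 3): e=[56,-16,24] → ·
    (4,1)@(9, 3): e=[40,0,24] → █  [on edge]
    (5,1)@(11, 3): e=[24,16,24] → █
    (6,1)@(13, 3): e=[8,32,24] → █
    (7,1)@(15, 3): e=[-8,48,24] → ·
    (7,2)@(15, 5): e=[24,0,40] → █  [on edge]
    (10,3)@(21, 7): e=[8,0,56] → █  [on edge]
  covered (10 px):
    · █ █ █ █ · · · · · · ·
    · · · · █ █ █ · · · · ·
    · · · · · · · █ █ · · ·
    · · · · · · · · · · █ ·
    · · · · · · · · · · · ·
    · · · · · · · · · · · ·
    · · · · · · · · · · · ·
    · · · · · · · · · · · ·
T2:
  2·area = 96  (B↔C swapped to make it positive)
  edge (16, 10)→(0, 2): d=(-16,-8) top-left  bias=+0
  edge (0, 2)→(20, 6): d=(20,4) right/bottom  bias=-1
  edge (20, 6)→(16, 10): d=(-4,4) right/bottom  bias=-1
    (1,1)@(3, 3): e=[8,8,80] → █
    (2,1)@(5, 3): e=[24,0,72] → ·  [on edge]
    (11,1)@(23, 3): e=[168,-72,0] → ·  [on edge]
    (1,2)@(3, 5): e=[-24,48,72] → ·
    (3,2)@(7, 5): e=[8,32,56] → █
    (4,2)@(9, 5): e=[24,24,48] → █
    (5,2)@(11, 5): e=[40,16,40] → █
    (6,2)@(13, 5): e=[56,8,32] → █
    (7,2)@(15, 5): e=[72,0,24] → ·  [on edge]
    (10,2)@(21, 5): e=[120,-24,0] → ·  [on edge]
    (3,3)@(7, 7): e=[-24,72,48] → ·
    (4,3)@(9, 7): e=[-8,64,40] → ·
    (9,3)@(19, 7): e=[72,24,0] → ·  [on edge]
    (8,4)@(17, 9): e=[24,72,0] → ·  [on edge]
    (7,5)@(15, 11): e=[-24,120,0] → ·  [on edge]
    (6,6)@(13, 13): e=[-72,168,0] → ·  [on edge]
    (5,7)@(11, 15): e=[-120,216,0] → ·  [on edge]
  covered (10 px):
    · · · · · · · · · · · ·
    · █ · · · · · · · · · ·
    · · · █ █ █ █ · · · · ·
    · · · · · █ █ █ █ · · ·
    · · · · · · · █ · · · ·
    · · · · · · · · · · · ·
    · · · · · · · · · · · ·
    · · · · · · · · · · · ·
T3:
  2·area = 8
  edge (14, 10)→(12, 4): d=(-2,-6) top-left  bias=+0
  edge (12, 4)→(16, 12): d=(4,8) right/bottom  bias=-1
  edge (16, 12)→(14, 10): d=(-2,-2) top-left  bias=+0
    (2,0)@(5, 1): e=[-36,44,0] → ·  [on edge]
    (5,0)@(11, 1): e=[0,-4,12] → ·  [on edge]
    (3,1)@(7, 3): e=[-28,36,0] → ·  [on edge]
    (4,2)@(9, 5): e=[-20,28,0] → ·  [on edge]
    (5,3)@(11, 7): e=[-12,20,0] → ·  [on edge]
    (6,3)@(13, 7): e=[0,4,4] → █  [on edge]
    (7,3)@(15, 7): e=[12,-12,8] → ·
    (6,4)@(13, 9): e=[-4,12,0] → ·  [on edge]
    (7,5)@(15, 11): e=[4,4,0] → █  [on edge]
    (8,5)@(17, 11): e=[16,-12,4] → ·
    (7,6)@(15, 13): e=[0,12,-4] → ·  [on edge]
    (8,6)@(17, 13): e=[12,-4,0] → ·  [on edge]
    (9,7)@(19, 15): e=[20,-12,0] → ·  [on edge]
  covered (2 px):
    · · · · · · · · · · · ·
    · · · · · · · · · · · ·
    · · · · · · · · · · · ·
    · · · · · · █ · · · · ·
    · · · · · · · · · · · ·
    · · · · · · · █ · · · ·
    · · · · · · · · · · · ·
    · · · · · · · · · · · ·

Z-buffer (winner per pixel, '.' = empty):
  . 1 1 1 1 . . . . . . .
  . 2 . 0 1 1 1 . . . . .
  . . . 2 2 2 2 1 1 . . .
  . . . . . 2 2 2 2 . 1 .
  . . . . . . . 2 . . . .
  . . . . . . . 3 . . . .
  . . . . . . . . . . . .
  . . . . . . . . . . . .

Final: -1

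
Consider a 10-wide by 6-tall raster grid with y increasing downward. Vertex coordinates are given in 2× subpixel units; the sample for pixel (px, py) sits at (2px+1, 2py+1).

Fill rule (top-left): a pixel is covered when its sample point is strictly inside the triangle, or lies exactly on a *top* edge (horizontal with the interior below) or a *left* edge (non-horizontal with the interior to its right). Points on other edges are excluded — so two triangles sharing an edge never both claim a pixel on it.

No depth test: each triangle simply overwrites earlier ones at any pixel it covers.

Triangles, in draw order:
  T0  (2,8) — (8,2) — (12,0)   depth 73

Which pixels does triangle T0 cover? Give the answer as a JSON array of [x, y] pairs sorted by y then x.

T0:
  2·area = 12
  edge (2, 8)→(8, 2): d=(6,-6) top-left  bias=+0
  edge (8, 2)→(12, 0): d=(4,-2) top-left  bias=+0
  edge (12, 0)→(2, 8): d=(-10,8) right/bottom  bias=-1
    (4,0)@(9, 1): e=[0,-2,14] → .  [on edge]
    (3,1)@(7, 3): e=[0,2,10] → X  [on edge]
    (4,1)@(9, 3): e=[12,6,-6] → .
    (2,2)@(5, 5): e=[0,6,6] → X  [on edge]
    (3,2)@(7, 5): e=[12,10,-10] → .
    (1,3)@(3, 7): e=[0,10,2] → X  [on edge]
    (2,3)@(5, 7): e=[12,14,-14] → .
    (0,4)@(1, 9): e=[0,14,-2] → .  [on edge]
    (1,4)@(3, 9): e=[12,18,-18] → .
  covered (3 px):
    . . . . . . . . . .
    . . . X . . . . . .
    . . X . . . . . . .
    . X . . . . . . . .
    . . . . . . . . . .
    . . . . . . . . . .

Final: [[3,1],[2,2],[1,3]]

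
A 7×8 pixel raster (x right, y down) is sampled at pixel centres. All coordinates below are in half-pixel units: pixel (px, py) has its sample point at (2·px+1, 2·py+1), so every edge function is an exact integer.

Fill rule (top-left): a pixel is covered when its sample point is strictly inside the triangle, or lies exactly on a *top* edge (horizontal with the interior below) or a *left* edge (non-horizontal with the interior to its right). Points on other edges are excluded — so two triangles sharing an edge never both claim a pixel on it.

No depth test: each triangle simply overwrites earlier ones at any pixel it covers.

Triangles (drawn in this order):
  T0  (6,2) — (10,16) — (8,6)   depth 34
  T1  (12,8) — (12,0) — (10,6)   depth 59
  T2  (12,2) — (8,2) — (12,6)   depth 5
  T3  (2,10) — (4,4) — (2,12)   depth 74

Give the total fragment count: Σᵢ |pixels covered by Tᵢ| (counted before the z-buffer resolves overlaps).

T0:
  2·area = 12  (B↔C swapped to make it positive)
  edge (6, 2)→(8, 6): d=(2,4) right/bottom  bias=-1
  edge (8, 6)→(10, 16): d=(2,10) right/bottom  bias=-1
  edge (10, 16)→(6, 2): d=(-4,-14) top-left  bias=+0
    (3,0)@(7, 1): e=[-6,0,18] → ·  [on edge]
    (3,2)@(7, 5): e=[2,8,2] → █
    (4,2)@(9, 5): e=[-6,-12,30] → ·
    (3,3)@(7, 7): e=[6,12,-6] → ·
    (4,5)@(9, 11): e=[6,0,6] → ·  [on edge]
  covered (1 px):
    · · · · · · ·
    · · · · · · ·
    · · · █ · · ·
    · · · · · · ·
    · · · · · · ·
    · · · · · · ·
    · · · · · · ·
    · · · · · · ·
T1:
  2·area = 16  (B↔C swapped to make it positive)
  edge (12, 8)→(10, 6): d=(-2,-2) top-left  bias=+0
  edge (10, 6)→(12, 0): d=(2,-6) top-left  bias=+0
  edge (12, 0)→(12, 8): d=(0,8) right/bottom  bias=-1
    (2,0)@(5, 1): e=[0,-40,56] → ·  [on edge]
    (3,1)@(7, 3): e=[0,-24,40] → ·  [on edge]
    (5,1)@(11, 3): e=[8,0,8] → █  [on edge]
    (6,1)@(13, 3): e=[12,12,-8] → ·
    (4,2)@(9, 5): e=[0,-8,24] → ·  [on edge]
    (5,2)@(11, 5): e=[4,4,8] → █
    (6,2)@(13, 5): e=[8,16,-8] → ·
    (5,3)@(11, 7): e=[0,8,8] → █  [on edge]
    (6,3)@(13, 7): e=[4,20,-8] → ·
    (4,4)@(9, 9): e=[-8,0,24] → ·  [on edge]
    (5,4)@(11, 9): e=[-4,12,8] → ·
    (6,4)@(13, 9): e=[0,24,-8] → ·  [on edge]
    (3,7)@(7, 15): e=[-24,0,40] → ·  [on edge]
  covered (3 px):
    · · · · · · ·
    · · · · · █ ·
    · · · · · █ ·
    · · · · · █ ·
    · · · · · · ·
    · · · · · · ·
    · · · · · · ·
    · · · · · · ·
T2:
  2·area = 16  (B↔C swapped to make it positive)
  edge (12, 2)→(12, 6): d=(0,4) right/bottom  bias=-1
  edge (12, 6)→(8, 2): d=(-4,-4) top-left  bias=+0
  edge (8, 2)→(12, 2): d=(4,0) top-left  bias=+0
    (3,0)@(7, 1): e=[20,0,-4] → ·  [on edge]
    (4,1)@(9, 3): e=[12,0,4] → █  [on edge]
    (5,1)@(11, 3): e=[4,8,4] → █
    (6,1)@(13, 3): e=[-4,16,4] → ·
    (4,2)@(9, 5): e=[12,-8,12] → ·
    (5,2)@(11, 5): e=[4,0,12] → █  [on edge]
    (6,2)@(13, 5): e=[-4,8,12] → ·
    (5,3)@(11, 7): e=[4,-8,20] → ·
    (6,3)@(13, 7): e=[-4,0,20] → ·  [on edge]
  covered (3 px):
    · · · · · · ·
    · · · · █ █ ·
    · · · · · █ ·
    · · · · · · ·
    · · · · · · ·
    · · · · · · ·
    · · · · · · ·
    · · · · · · ·
T3:
  2·area = 4
  edge (2, 10)→(4, 4): d=(2,-6) top-left  bias=+0
  edge (4, 4)→(2, 12): d=(-2,8) right/bottom  bias=-1
  edge (2, 12)→(2, 10): d=(0,-2) top-left  bias=+0
    (2,0)@(5, 1): e=[0,-2,6] → ·  [on edge]
    (1,3)@(3, 7): e=[0,2,2] → █  [on edge]
    (2,3)@(5, 7): e=[12,-14,6] → ·
    (1,4)@(3, 9): e=[4,-2,2] → ·
    (0,6)@(1, 13): e=[0,6,-2] → ·  [on edge]
  covered (1 px):
    · · · · · · ·
    · · · · · · ·
    · · · · · · ·
    · █ · · · · ·
    · · · · · · ·
    · · · · · · ·
    · · · · · · ·
    · · · · · · ·

Answer: 8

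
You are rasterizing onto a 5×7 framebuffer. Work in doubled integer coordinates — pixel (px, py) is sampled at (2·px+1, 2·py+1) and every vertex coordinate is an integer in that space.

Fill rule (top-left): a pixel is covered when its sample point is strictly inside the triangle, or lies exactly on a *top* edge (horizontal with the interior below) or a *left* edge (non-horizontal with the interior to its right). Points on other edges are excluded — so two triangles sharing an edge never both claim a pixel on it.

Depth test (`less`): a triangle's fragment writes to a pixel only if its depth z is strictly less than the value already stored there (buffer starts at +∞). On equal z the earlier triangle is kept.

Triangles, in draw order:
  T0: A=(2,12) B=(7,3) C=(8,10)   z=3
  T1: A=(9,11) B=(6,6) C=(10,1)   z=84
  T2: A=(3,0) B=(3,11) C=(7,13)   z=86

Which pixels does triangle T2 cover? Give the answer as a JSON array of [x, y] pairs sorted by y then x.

T0:
  2·area = 44
  edge (2, 12)→(7, 3): d=(5,-9) top-left  bias=+0
  edge (7, 3)→(8, 10): d=(1,7) right/bottom  bias=-1
  edge (8, 10)→(2, 12): d=(-6,2) right/bottom  bias=-1
    (3,1)@(7, 3): e=[0,0,44] → ·  [on edge]
    (3,2)@(7, 5): e=[10,2,32] → █
    (4,2)@(9, 5): e=[28,-12,28] → ·
    (2,3)@(5, 7): e=[2,18,24] → █
    (4,3)@(9, 7): e=[38,-10,16] → ·
    (2,4)@(5, 9): e=[12,20,12] → █
    (4,4)@(9, 9): e=[48,-8,4] → ·
    (1,5)@(3, 11): e=[4,36,4] → █
    (2,5)@(5, 11): e=[22,22,0] → ·  [on edge]
    (3,5)@(7, 11): e=[40,8,-4] → ·
    (1,6)@(3, 13): e=[14,38,-8] → ·
  covered (6 px):
    · · · · ·
    · · · · ·
    · · · █ ·
    · · █ █ ·
    · · █ █ ·
    · █ · · ·
    · · · · ·
T1:
  2·area = 35
  edge (9, 11)→(6, 6): d=(-3,-5) top-left  bias=+0
  edge (6, 6)→(10, 1): d=(4,-5) top-left  bias=+0
  edge (10, 1)→(9, 11): d=(-1,10) right/bottom  bias=-1
    (1,0)@(3, 1): e=[0,-35,70] → ·  [on edge]
    (4,1)@(9, 3): e=[24,3,8] → █
    (3,2)@(7, 5): e=[8,1,26] → █
    (3,3)@(7, 7): e=[2,9,24] → █
    (3,4)@(7, 9): e=[-4,17,22] → ·
    (4,4)@(9, 9): e=[6,27,2] → █
    (4,5)@(9, 11): e=[0,35,0] → ·  [on edge]
  covered (6 px):
    · · · · ·
    · · · · █
    · · · █ █
    · · · █ █
    · · · · █
    · · · · ·
    · · · · ·
T2:
  2·area = 44  (B↔C swapped to make it positive)
  edge (3, 0)→(7, 13): d=(4,13) right/bottom  bias=-1
  edge (7, 13)→(3, 11): d=(-4,-2) top-left  bias=+0
  edge (3, 11)→(3, 0): d=(0,-11) top-left  bias=+0
    (1,0)@(3, 1): e=[4,40,0] → █  [on edge]
    (2,0)@(5, 1): e=[-22,44,22] → ·
    (1,1)@(3, 3): e=[12,32,0] → █  [on edge]
    (2,1)@(5, 3): e=[-14,36,22] → ·
    (1,2)@(3, 5): e=[20,24,0] → █  [on edge]
    (2,2)@(5, 5): e=[-6,28,22] → ·
    (1,3)@(3, 7): e=[28,16,0] → █  [on edge]
    (2,3)@(5, 7): e=[2,20,22] → █
    (3,3)@(7, 7): e=[-24,24,44] → ·
    (1,4)@(3, 9): e=[36,8,0] → █  [on edge]
    (3,4)@(7, 9): e=[-16,16,44] → ·
    (1,5)@(3, 11): e=[44,0,0] → █  [on edge]
    (1,6)@(3, 13): e=[52,-8,0] → ·  [on edge]
    (3,6)@(7, 13): e=[0,0,44] → ·  [on edge]
  covered (9 px):
    · █ · · ·
    · █ · · ·
    · █ · · ·
    · █ █ · ·
    · █ █ · ·
    · █ █ · ·
    · · · · ·

Answer: [[1,0],[1,1],[1,2],[1,3],[2,3],[1,4],[2,4],[1,5],[2,5]]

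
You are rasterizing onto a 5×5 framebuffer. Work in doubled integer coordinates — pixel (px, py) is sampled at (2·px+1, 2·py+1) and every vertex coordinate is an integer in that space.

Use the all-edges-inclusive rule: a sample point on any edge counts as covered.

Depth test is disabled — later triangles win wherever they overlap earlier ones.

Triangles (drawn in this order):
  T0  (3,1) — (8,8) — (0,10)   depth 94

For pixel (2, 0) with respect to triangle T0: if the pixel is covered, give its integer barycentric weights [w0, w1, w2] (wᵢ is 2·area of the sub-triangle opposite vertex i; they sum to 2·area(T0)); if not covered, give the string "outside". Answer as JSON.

T0:
  2·area = 66
  edge (3, 1)→(8, 8): d=(5,7) inclusive
  edge (8, 8)→(0, 10): d=(-8,2) inclusive
  edge (0, 10)→(3, 1): d=(3,-9) inclusive
    (1,0)@(3, 1): e=[0,66,0] → #  [on edge]
    (2,0)@(5, 1): e=[-14,62,18] → ·
    (1,1)@(3, 3): e=[10,50,6] → #
    (2,1)@(5, 3): e=[-4,46,24] → ·
    (1,2)@(3, 5): e=[20,34,12] → #
    (2,2)@(5, 5): e=[6,30,30] → #
    (3,2)@(7, 5): e=[-8,26,48] → ·
    (0,3)@(1, 7): e=[44,22,0] → #  [on edge]
    (3,3)@(7, 7): e=[2,10,54] → #
    (4,3)@(9, 7): e=[-12,6,72] → ·
    (0,4)@(1, 9): e=[54,6,6] → #
    (2,4)@(5, 9): e=[26,-2,42] → ·
  covered (10 px):
    · # · · ·
    · # · · ·
    · # # · ·
    # # # # ·
    # # · · ·

Result: "outside"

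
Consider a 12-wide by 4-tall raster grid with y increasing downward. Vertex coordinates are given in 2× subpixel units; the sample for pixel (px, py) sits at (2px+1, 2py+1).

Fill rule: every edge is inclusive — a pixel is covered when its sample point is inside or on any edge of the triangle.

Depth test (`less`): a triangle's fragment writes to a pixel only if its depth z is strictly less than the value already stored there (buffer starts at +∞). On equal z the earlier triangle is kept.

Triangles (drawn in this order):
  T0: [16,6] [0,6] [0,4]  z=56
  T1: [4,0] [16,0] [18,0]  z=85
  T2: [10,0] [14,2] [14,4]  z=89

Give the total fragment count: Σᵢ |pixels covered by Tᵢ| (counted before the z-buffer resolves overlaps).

T0:
  2·area = 32
  edge (16, 6)→(0, 6): d=(-16,0) inclusive
  edge (0, 6)→(0, 4): d=(0,-2) inclusive
  edge (0, 4)→(16, 6): d=(16,2) inclusive
    (0,2)@(1, 5): e=[16,2,14] → #
    (1,2)@(3, 5): e=[16,6,10] → #
    (2,2)@(5, 5): e=[16,10,6] → #
    (3,2)@(7, 5): e=[16,14,2] → #
    (4,2)@(9, 5): e=[16,18,-2] → ·
    (0,3)@(1, 7): e=[-16,2,46] → ·
    (1,3)@(3, 7): e=[-16,6,42] → ·
    (2,3)@(5, 7): e=[-16,10,38] → ·
    (3,3)@(7, 7): e=[-16,14,34] → ·
  covered (4 px):
    · · · · · · · · · · · ·
    · · · · · · · · · · · ·
    # # # # · · · · · · · ·
    · · · · · · · · · · · ·
T1:
  degenerate (2·area = 0) — covers nothing
T2:
  2·area = 8
  edge (10, 0)→(14, 2): d=(4,2) inclusive
  edge (14, 2)→(14, 4): d=(0,2) inclusive
  edge (14, 4)→(10, 0): d=(-4,-4) inclusive
    (5,0)@(11, 1): e=[2,6,0] → #  [on edge]
    (6,0)@(13, 1): e=[-2,2,8] → ·
    (5,1)@(11, 3): e=[10,6,-8] → ·
    (6,1)@(13, 3): e=[6,2,0] → #  [on edge]
    (7,1)@(15, 3): e=[2,-2,8] → ·
    (6,2)@(13, 5): e=[14,2,-8] → ·
    (7,2)@(15, 5): e=[10,-2,0] → ·  [on edge]
    (8,3)@(17, 7): e=[14,-6,0] → ·  [on edge]
  covered (2 px):
    · · · · · # · · · · · ·
    · · · · · · # · · · · ·
    · · · · · · · · · · · ·
    · · · · · · · · · · · ·

Answer: 6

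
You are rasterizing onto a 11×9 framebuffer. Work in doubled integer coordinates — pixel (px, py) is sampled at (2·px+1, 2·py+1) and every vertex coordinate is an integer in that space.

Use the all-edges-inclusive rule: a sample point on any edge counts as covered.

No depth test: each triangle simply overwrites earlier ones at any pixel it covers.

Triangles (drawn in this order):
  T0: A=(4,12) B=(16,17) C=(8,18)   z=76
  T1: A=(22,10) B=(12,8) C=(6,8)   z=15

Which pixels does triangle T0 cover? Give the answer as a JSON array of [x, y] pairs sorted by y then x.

T0:
  2·area = 52
  edge (4, 12)→(16, 17): d=(12,5) inclusive
  edge (16, 17)→(8, 18): d=(-8,1) inclusive
  edge (8, 18)→(4, 12): d=(-4,-6) inclusive
    (2,6)@(5, 13): e=[7,43,2] → #
    (3,6)@(7, 13): e=[-3,41,14] → ·
    (2,7)@(5, 15): e=[31,27,-6] → ·
    (3,7)@(7, 15): e=[21,25,6] → #
    (4,7)@(9, 15): e=[11,23,18] → #
    (5,7)@(11, 15): e=[1,21,30] → #
    (6,7)@(13, 15): e=[-9,19,42] → ·
    (3,8)@(7, 17): e=[45,9,-2] → ·
    (4,8)@(9, 17): e=[35,7,10] → #
    (6,8)@(13, 17): e=[15,3,34] → #
    (7,8)@(15, 17): e=[5,1,46] → #
    (8,8)@(17, 17): e=[-5,-1,58] → ·
  covered (8 px):
    · · · · · · · · · · ·
    · · · · · · · · · · ·
    · · · · · · · · · · ·
    · · · · · · · · · · ·
    · · · · · · · · · · ·
    · · · · · · · · · · ·
    · · # · · · · · · · ·
    · · · # # # · · · · ·
    · · · · # # # # · · ·
T1:
  2·area = 12  (B↔C swapped to make it positive)
  edge (22, 10)→(6, 8): d=(-16,-2) inclusive
  edge (6, 8)→(12, 8): d=(6,0) inclusive
  edge (12, 8)→(22, 10): d=(10,2) inclusive
    (3,3)@(7, 7): e=[18,-6,0] → ·  [on edge]
    (7,4)@(15, 9): e=[2,6,4] → #
    (8,4)@(17, 9): e=[6,6,0] → #  [on edge]
    (9,4)@(19, 9): e=[10,6,-4] → ·
    (7,5)@(15, 11): e=[-30,18,24] → ·
    (8,5)@(17, 11): e=[-26,18,20] → ·
  covered (2 px):
    · · · · · · · · · · ·
    · · · · · · · · · · ·
    · · · · · · · · · · ·
    · · · · · · · · · · ·
    · · · · · · · # # · ·
    · · · · · · · · · · ·
    · · · · · · · · · · ·
    · · · · · · · · · · ·
    · · · · · · · · · · ·

Result: [[2,6],[3,7],[4,7],[5,7],[4,8],[5,8],[6,8],[7,8]]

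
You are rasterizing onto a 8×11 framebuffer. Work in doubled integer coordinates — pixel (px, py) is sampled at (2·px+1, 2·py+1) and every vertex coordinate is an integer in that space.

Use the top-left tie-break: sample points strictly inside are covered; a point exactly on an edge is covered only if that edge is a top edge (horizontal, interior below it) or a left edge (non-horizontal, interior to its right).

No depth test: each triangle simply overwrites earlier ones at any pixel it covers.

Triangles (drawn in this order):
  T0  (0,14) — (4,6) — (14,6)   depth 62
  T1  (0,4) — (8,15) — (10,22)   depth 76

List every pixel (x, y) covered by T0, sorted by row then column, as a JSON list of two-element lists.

T0:
  2·area = 80
  edge (0, 14)→(4, 6): d=(4,-8) top-left  bias=+0
  edge (4, 6)→(14, 6): d=(10,0) top-left  bias=+0
  edge (14, 6)→(0, 14): d=(-14,8) right/bottom  bias=-1
    (2,3)@(5, 7): e=[12,10,58] → X
    (3,3)@(7, 7): e=[28,10,42] → X
    (4,3)@(9, 7): e=[44,10,26] → X
    (5,3)@(11, 7): e=[60,10,10] → X
    (6,3)@(13, 7): e=[76,10,-6] → .
    (1,4)@(3, 9): e=[4,30,46] → X
    (4,4)@(9, 9): e=[52,30,-2] → .
    (5,4)@(11, 9): e=[68,30,-18] → .
    (1,5)@(3, 11): e=[12,50,18] → X
    (3,5)@(7, 11): e=[44,50,-14] → .
    (0,6)@(1, 13): e=[4,70,6] → X
    (1,6)@(3, 13): e=[20,70,-10] → .
  covered (10 px):
    . . . . . . . .
    . . . . . . . .
    . . . . . . . .
    . . X X X X . .
    . X X X . . . .
    . X X . . . . .
    X . . . . . . .
    . . . . . . . .
    . . . . . . . .
    . . . . . . . .
    . . . . . . . .
T1:
  2·area = 34
  edge (0, 4)→(8, 15): d=(8,11) right/bottom  bias=-1
  edge (8, 15)→(10, 22): d=(2,7) right/bottom  bias=-1
  edge (10, 22)→(0, 4): d=(-10,-18) top-left  bias=+0
    (1,4)@(3, 9): e=[7,23,4] → X
    (2,4)@(5, 9): e=[-15,9,40] → .
    (1,5)@(3, 11): e=[23,27,-16] → .
    (2,5)@(5, 11): e=[1,13,20] → X
    (3,5)@(7, 11): e=[-21,-1,56] → .
    (2,6)@(5, 13): e=[17,17,0] → X  [on edge]
    (3,6)@(7, 13): e=[-5,3,36] → .
    (2,7)@(5, 15): e=[33,21,-20] → .
    (3,7)@(7, 15): e=[11,7,16] → X
    (4,7)@(9, 15): e=[-11,-7,52] → .
    (3,8)@(7, 17): e=[27,11,-4] → .
    (4,9)@(9, 19): e=[21,1,12] → X
  covered (5 px):
    . . . . . . . .
    . . . . . . . .
    . . . . . . . .
    . . . . . . . .
    . X . . . . . .
    . . X . . . . .
    . . X . . . . .
    . . . X . . . .
    . . . . . . . .
    . . . . X . . .
    . . . . . . . .

Final: [[2,3],[3,3],[4,3],[5,3],[1,4],[2,4],[3,4],[1,5],[2,5],[0,6]]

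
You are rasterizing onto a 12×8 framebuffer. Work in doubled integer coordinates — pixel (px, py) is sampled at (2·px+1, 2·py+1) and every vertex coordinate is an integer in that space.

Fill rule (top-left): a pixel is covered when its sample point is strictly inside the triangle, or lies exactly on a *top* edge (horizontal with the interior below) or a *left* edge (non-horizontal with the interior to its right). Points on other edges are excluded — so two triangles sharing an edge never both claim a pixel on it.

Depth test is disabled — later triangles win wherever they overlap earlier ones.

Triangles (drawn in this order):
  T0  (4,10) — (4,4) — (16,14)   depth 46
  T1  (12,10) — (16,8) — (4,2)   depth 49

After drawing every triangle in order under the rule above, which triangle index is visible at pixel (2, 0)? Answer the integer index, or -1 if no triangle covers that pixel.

T0:
  2·area = 72
  edge (4, 10)→(4, 4): d=(0,-6) top-left  bias=+0
  edge (4, 4)→(16, 14): d=(12,10) right/bottom  bias=-1
  edge (16, 14)→(4, 10): d=(-12,-4) top-left  bias=+0
    (2,2)@(5, 5): e=[6,2,64] → X
    (3,2)@(7, 5): e=[18,-18,72] → .
    (2,3)@(5, 7): e=[6,26,40] → X
    (3,3)@(7, 7): e=[18,6,48] → X
    (4,3)@(9, 7): e=[30,-14,56] → .
    (0,4)@(1, 9): e=[-18,90,0] → .  [on edge]
    (2,4)@(5, 9): e=[6,50,16] → X
    (4,4)@(9, 9): e=[30,10,32] → X
    (5,4)@(11, 9): e=[42,-10,40] → .
    (2,5)@(5, 11): e=[6,74,-8] → .
    (3,5)@(7, 11): e=[18,54,0] → X  [on edge]
    (5,5)@(11, 11): e=[42,14,16] → X
    (6,6)@(13, 13): e=[54,18,0] → X  [on edge]
    (9,7)@(19, 15): e=[90,-18,0] → .  [on edge]
  covered (10 px):
    . . . . . . . . . . . .
    . . . . . . . . . . . .
    . . X . . . . . . . . .
    . . X X . . . . . . . .
    . . X X X . . . . . . .
    . . . X X X . . . . . .
    . . . . . . X . . . . .
    . . . . . . . . . . . .
T1:
  2·area = 48  (B↔C swapped to make it positive)
  edge (12, 10)→(4, 2): d=(-8,-8) top-left  bias=+0
  edge (4, 2)→(16, 8): d=(12,6) right/bottom  bias=-1
  edge (16, 8)→(12, 10): d=(-4,2) right/bottom  bias=-1
    (1,0)@(3, 1): e=[0,-6,54] → .  [on edge]
    (2,1)@(5, 3): e=[0,6,42] → X  [on edge]
    (3,1)@(7, 3): e=[16,-6,38] → .
    (2,2)@(5, 5): e=[-16,30,34] → .
    (3,2)@(7, 5): e=[0,18,30] → X  [on edge]
    (4,2)@(9, 5): e=[16,6,26] → X
    (5,2)@(11, 5): e=[32,-6,22] → .
    (3,3)@(7, 7): e=[-16,42,22] → .
    (4,3)@(9, 7): e=[0,30,18] → X  [on edge]
    (5,3)@(11, 7): e=[16,18,14] → X
    (6,3)@(13, 7): e=[32,6,10] → X
    (7,3)@(15, 7): e=[48,-6,6] → .
    (5,4)@(11, 9): e=[0,42,6] → X  [on edge]
    (6,5)@(13, 11): e=[0,54,-6] → .  [on edge]
    (7,6)@(15, 13): e=[0,66,-18] → .  [on edge]
    (8,7)@(17, 15): e=[0,78,-30] → .  [on edge]
  covered (8 px):
    . . . . . . . . . . . .
    . . X . . . . . . . . .
    . . . X X . . . . . . .
    . . . . X X X . . . . .
    . . . . . X X . . . . .
    . . . . . . . . . . . .
    . . . . . . . . . . . .
    . . . . . . . . . . . .

Z-buffer (winner per pixel, '.' = empty):
  . . . . . . . . . . . .
  . . 1 . . . . . . . . .
  . . 0 1 1 . . . . . . .
  . . 0 0 1 1 1 . . . . .
  . . 0 0 0 1 1 . . . . .
  . . . 0 0 0 . . . . . .
  . . . . . . 0 . . . . .
  . . . . . . . . . . . .

Answer: -1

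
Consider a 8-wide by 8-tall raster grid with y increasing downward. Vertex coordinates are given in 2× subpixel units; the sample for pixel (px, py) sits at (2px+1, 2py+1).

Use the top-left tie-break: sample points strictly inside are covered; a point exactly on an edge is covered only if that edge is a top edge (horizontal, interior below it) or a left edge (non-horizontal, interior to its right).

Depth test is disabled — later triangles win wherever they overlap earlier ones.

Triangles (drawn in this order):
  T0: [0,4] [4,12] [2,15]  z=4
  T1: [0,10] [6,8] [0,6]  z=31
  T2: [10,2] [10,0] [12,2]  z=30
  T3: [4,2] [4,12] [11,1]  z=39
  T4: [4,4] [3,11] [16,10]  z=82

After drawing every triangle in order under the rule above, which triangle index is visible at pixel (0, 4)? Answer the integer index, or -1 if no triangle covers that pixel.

T0:
  2·area = 28
  edge (0, 4)→(4, 12): d=(4,8) right/bottom  bias=-1
  edge (4, 12)→(2, 15): d=(-2,3) right/bottom  bias=-1
  edge (2, 15)→(0, 4): d=(-2,-11) top-left  bias=+0
    (0,3)@(1, 7): e=[4,19,5] → X
    (1,3)@(3, 7): e=[-12,13,27] → .
    (0,4)@(1, 9): e=[12,15,1] → X
    (1,4)@(3, 9): e=[-4,9,23] → .
    (0,5)@(1, 11): e=[20,11,-3] → .
    (1,5)@(3, 11): e=[4,5,19] → X
    (2,5)@(5, 11): e=[-12,-1,41] → .
    (1,6)@(3, 13): e=[12,1,15] → X
    (2,6)@(5, 13): e=[-4,-5,37] → .
    (1,7)@(3, 15): e=[20,-3,11] → .
  covered (4 px):
    . . . . . . . .
    . . . . . . . .
    . . . . . . . .
    X . . . . . . .
    X . . . . . . .
    . X . . . . . .
    . X . . . . . .
    . . . . . . . .
T1:
  2·area = 24  (B↔C swapped to make it positive)
  edge (0, 10)→(0, 6): d=(0,-4) top-left  bias=+0
  edge (0, 6)→(6, 8): d=(6,2) right/bottom  bias=-1
  edge (6, 8)→(0, 10): d=(-6,2) right/bottom  bias=-1
    (7,2)@(15, 5): e=[60,-36,0] → .  [on edge]
    (0,3)@(1, 7): e=[4,4,16] → X
    (1,3)@(3, 7): e=[12,0,12] → .  [on edge]
    (4,3)@(9, 7): e=[36,-12,0] → .  [on edge]
    (0,4)@(1, 9): e=[4,16,4] → X
    (1,4)@(3, 9): e=[12,12,0] → .  [on edge]
    (4,4)@(9, 9): e=[36,0,-12] → .  [on edge]
    (0,5)@(1, 11): e=[4,28,-8] → .
    (7,5)@(15, 11): e=[60,0,-36] → .  [on edge]
  covered (2 px):
    . . . . . . . .
    . . . . . . . .
    . . . . . . . .
    X . . . . . . .
    X . . . . . . .
    . . . . . . . .
    . . . . . . . .
    . . . . . . . .
T2:
  2·area = 4
  edge (10, 2)→(10, 0): d=(0,-2) top-left  bias=+0
  edge (10, 0)→(12, 2): d=(2,2) right/bottom  bias=-1
  edge (12, 2)→(10, 2): d=(-2,0) right/bottom  bias=-1
    (5,0)@(11, 1): e=[2,0,2] → .  [on edge]
    (6,1)@(13, 3): e=[6,0,-2] → .  [on edge]
    (7,2)@(15, 5): e=[10,0,-6] → .  [on edge]
  covered (0 px):
    . . . . . . . .
    . . . . . . . .
    . . . . . . . .
    . . . . . . . .
    . . . . . . . .
    . . . . . . . .
    . . . . . . . .
    . . . . . . . .
T3:
  2·area = 70  (B↔C swapped to make it positive)
  edge (4, 2)→(11, 1): d=(7,-1) top-left  bias=+0
  edge (11, 1)→(4, 12): d=(-7,11) right/bottom  bias=-1
  edge (4, 12)→(4, 2): d=(0,-10) top-left  bias=+0
    (5,0)@(11, 1): e=[0,0,70] → .  [on edge]
    (2,1)@(5, 3): e=[8,52,10] → X
    (3,1)@(7, 3): e=[10,30,30] → X
    (4,1)@(9, 3): e=[12,8,50] → X
    (5,1)@(11, 3): e=[14,-14,70] → .
    (2,2)@(5, 5): e=[22,38,10] → X
    (4,2)@(9, 5): e=[26,-6,50] → .
    (2,3)@(5, 7): e=[36,24,10] → X
    (4,3)@(9, 7): e=[40,-20,50] → .
    (2,4)@(5, 9): e=[50,10,10] → X
    (3,4)@(7, 9): e=[52,-12,30] → .
    (2,5)@(5, 11): e=[64,-4,10] → .
  covered (8 px):
    . . . . . . . .
    . . X X X . . .
    . . X X . . . .
    . . X X . . . .
    . . X . . . . .
    . . . . . . . .
    . . . . . . . .
    . . . . . . . .
T4:
  2·area = 90  (B↔C swapped to make it positive)
  edge (4, 4)→(16, 10): d=(12,6) right/bottom  bias=-1
  edge (16, 10)→(3, 11): d=(-13,1) right/bottom  bias=-1
  edge (3, 11)→(4, 4): d=(1,-7) top-left  bias=+0
    (2,2)@(5, 5): e=[6,76,8] → X
    (3,2)@(7, 5): e=[-6,74,22] → .
    (2,3)@(5, 7): e=[30,50,10] → X
    (3,3)@(7, 7): e=[18,48,24] → X
    (4,3)@(9, 7): e=[6,46,38] → X
    (5,3)@(11, 7): e=[-6,44,52] → .
    (2,4)@(5, 9): e=[54,24,12] → X
    (5,4)@(11, 9): e=[18,18,54] → X
    (6,4)@(13, 9): e=[6,16,68] → X
    (7,4)@(15, 9): e=[-6,14,82] → .
    (1,5)@(3, 11): e=[90,0,0] → .  [on edge]
    (2,5)@(5, 11): e=[78,-2,14] → .
  covered (9 px):
    . . . . . . . .
    . . . . . . . .
    . . X . . . . .
    . . X X X . . .
    . . X X X X X .
    . . . . . . . .
    . . . . . . . .
    . . . . . . . .

Z-buffer (winner per pixel, '.' = empty):
  . . . . . . . .
  . . 3 3 3 . . .
  . . 4 3 . . . .
  1 . 4 4 4 . . .
  1 . 4 4 4 4 4 .
  . 0 . . . . . .
  . 0 . . . . . .
  . . . . . . . .

Result: 1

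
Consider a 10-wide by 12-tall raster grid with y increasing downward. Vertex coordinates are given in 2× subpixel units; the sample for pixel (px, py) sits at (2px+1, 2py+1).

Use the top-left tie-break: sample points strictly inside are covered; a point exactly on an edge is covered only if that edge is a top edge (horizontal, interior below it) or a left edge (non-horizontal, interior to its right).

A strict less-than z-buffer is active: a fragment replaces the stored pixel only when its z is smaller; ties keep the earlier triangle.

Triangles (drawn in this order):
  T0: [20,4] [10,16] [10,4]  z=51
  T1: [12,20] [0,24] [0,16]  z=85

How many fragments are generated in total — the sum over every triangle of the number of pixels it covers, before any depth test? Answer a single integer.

T0:
  2·area = 120
  edge (20, 4)→(10, 16): d=(-10,12) right/bottom  bias=-1
  edge (10, 16)→(10, 4): d=(0,-12) top-left  bias=+0
  edge (10, 4)→(20, 4): d=(10,0) top-left  bias=+0
    (5,2)@(11, 5): e=[98,12,10] → #
    (6,2)@(13, 5): e=[74,36,10] → #
    (7,2)@(15, 5): e=[50,60,10] → #
    (8,2)@(17, 5): e=[26,84,10] → #
    (9,2)@(19, 5): e=[2,108,10] → #
    (5,3)@(11, 7): e=[78,12,30] → #
    (9,3)@(19, 7): e=[-18,108,30] → ·
    (5,4)@(11, 9): e=[58,12,50] → #
    (8,4)@(17, 9): e=[-14,84,50] → ·
    (5,5)@(11, 11): e=[38,12,70] → #
    (7,5)@(15, 11): e=[-10,60,70] → ·
    (5,6)@(11, 13): e=[18,12,90] → #
  covered (15 px):
    · · · · · · · · · ·
    · · · · · · · · · ·
    · · · · · # # # # #
    · · · · · # # # # ·
    · · · · · # # # · ·
    · · · · · # # · · ·
    · · · · · # · · · ·
    · · · · · · · · · ·
    · · · · · · · · · ·
    · · · · · · · · · ·
    · · · · · · · · · ·
    · · · · · · · · · ·
T1:
  2·area = 96
  edge (12, 20)→(0, 24): d=(-12,4) right/bottom  bias=-1
  edge (0, 24)→(0, 16): d=(0,-8) top-left  bias=+0
  edge (0, 16)→(12, 20): d=(12,4) right/bottom  bias=-1
    (0,8)@(1, 17): e=[80,8,8] → #
    (1,8)@(3, 17): e=[72,24,0] → ·  [on edge]
    (0,9)@(1, 19): e=[56,8,32] → #
    (1,9)@(3, 19): e=[48,24,24] → #
    (2,9)@(5, 19): e=[40,40,16] → #
    (3,9)@(7, 19): e=[32,56,8] → #
    (4,9)@(9, 19): e=[24,72,0] → ·  [on edge]
    (7,9)@(15, 19): e=[0,120,-24] → ·  [on edge]
    (0,10)@(1, 21): e=[32,8,56] → #
    (4,10)@(9, 21): e=[0,72,24] → ·  [on edge]
    (7,10)@(15, 21): e=[-24,120,0] → ·  [on edge]
    (0,11)@(1, 23): e=[8,8,80] → #
    (1,11)@(3, 23): e=[0,24,72] → ·  [on edge]
  covered (10 px):
    · · · · · · · · · ·
    · · · · · · · · · ·
    · · · · · · · · · ·
    · · · · · · · · · ·
    · · · · · · · · · ·
    · · · · · · · · · ·
    · · · · · · · · · ·
    · · · · · · · · · ·
    # · · · · · · · · ·
    # # # # · · · · · ·
    # # # # · · · · · ·
    # · · · · · · · · ·

Result: 25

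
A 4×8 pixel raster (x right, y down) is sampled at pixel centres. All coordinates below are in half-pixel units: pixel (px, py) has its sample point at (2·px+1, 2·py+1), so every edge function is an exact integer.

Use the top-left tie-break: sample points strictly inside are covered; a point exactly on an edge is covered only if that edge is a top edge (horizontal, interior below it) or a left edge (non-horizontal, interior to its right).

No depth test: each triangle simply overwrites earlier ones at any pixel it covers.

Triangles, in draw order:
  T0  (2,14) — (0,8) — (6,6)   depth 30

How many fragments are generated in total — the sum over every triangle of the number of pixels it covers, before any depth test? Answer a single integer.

T0:
  2·area = 40
  edge (2, 14)→(0, 8): d=(-2,-6) top-left  bias=+0
  edge (0, 8)→(6, 6): d=(6,-2) top-left  bias=+0
  edge (6, 6)→(2, 14): d=(-4,8) right/bottom  bias=-1
    (1,3)@(3, 7): e=[20,0,20] → #  [on edge]
    (2,3)@(5, 7): e=[32,4,4] → #
    (3,3)@(7, 7): e=[44,8,-12] → ·
    (0,4)@(1, 9): e=[4,8,28] → #
    (2,4)@(5, 9): e=[28,16,-4] → ·
    (0,5)@(1, 11): e=[0,20,20] → #  [on edge]
    (2,5)@(5, 11): e=[24,28,-12] → ·
    (0,6)@(1, 13): e=[-4,32,12] → ·
    (1,6)@(3, 13): e=[8,36,-4] → ·
  covered (6 px):
    · · · ·
    · · · ·
    · · · ·
    · # # ·
    # # · ·
    # # · ·
    · · · ·
    · · · ·

Answer: 6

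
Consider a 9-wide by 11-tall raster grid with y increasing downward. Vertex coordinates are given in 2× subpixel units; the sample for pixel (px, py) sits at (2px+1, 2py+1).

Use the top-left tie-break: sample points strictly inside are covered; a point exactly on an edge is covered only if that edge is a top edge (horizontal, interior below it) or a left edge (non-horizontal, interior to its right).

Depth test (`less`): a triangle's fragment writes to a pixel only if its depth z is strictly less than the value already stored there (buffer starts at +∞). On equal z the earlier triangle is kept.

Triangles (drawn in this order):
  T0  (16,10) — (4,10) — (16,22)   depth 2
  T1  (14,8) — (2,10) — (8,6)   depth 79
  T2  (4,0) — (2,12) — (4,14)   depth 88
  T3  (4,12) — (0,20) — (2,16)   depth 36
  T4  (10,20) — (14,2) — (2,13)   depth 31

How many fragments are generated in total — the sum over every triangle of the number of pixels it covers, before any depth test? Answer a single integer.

T0:
  2·area = 144  (B↔C swapped to make it positive)
  edge (16, 10)→(16, 22): d=(0,12) right/bottom  bias=-1
  edge (16, 22)→(4, 10): d=(-12,-12) top-left  bias=+0
  edge (4, 10)→(16, 10): d=(12,0) top-left  bias=+0
    (0,3)@(1, 7): e=[180,0,-36] → ·  [on edge]
    (1,4)@(3, 9): e=[156,0,-12] → ·  [on edge]
    (2,5)@(5, 11): e=[132,0,12] → █  [on edge]
    (3,5)@(7, 11): e=[108,24,12] → █
    (4,5)@(9, 11): e=[84,48,12] → █
    (5,5)@(11, 11): e=[60,72,12] → █
    (6,5)@(13, 11): e=[36,96,12] → █
    (7,5)@(15, 11): e=[12,120,12] → █
    (8,5)@(17, 11): e=[-12,144,12] → ·
    (2,6)@(5, 13): e=[132,-24,36] → ·
    (3,6)@(7, 13): e=[108,0,36] → █  [on edge]
    (8,6)@(17, 13): e=[-12,120,36] → ·
    (4,7)@(9, 15): e=[84,0,60] → █  [on edge]
    (5,8)@(11, 17): e=[60,0,84] → █  [on edge]
    (6,9)@(13, 19): e=[36,0,108] → █  [on edge]
    (7,10)@(15, 21): e=[12,0,132] → █  [on edge]
  covered (21 px):
    · · · · · · · · ·
    · · · · · · · · ·
    · · · · · · · · ·
    · · · · · · · · ·
    · · · · · · · · ·
    · · █ █ █ █ █ █ ·
    · · · █ █ █ █ █ ·
    · · · · █ █ █ █ ·
    · · · · · █ █ █ ·
    · · · · · · █ █ ·
    · · · · · · · █ ·
T1:
  2·area = 36
  edge (14, 8)→(2, 10): d=(-12,2) right/bottom  bias=-1
  edge (2, 10)→(8, 6): d=(6,-4) top-left  bias=+0
  edge (8, 6)→(14, 8): d=(6,2) right/bottom  bias=-1
    (2,2)@(5, 5): e=[54,-18,0] → ·  [on edge]
    (3,3)@(7, 7): e=[26,2,8] → █
    (4,3)@(9, 7): e=[22,10,4] → █
    (5,3)@(11, 7): e=[18,18,0] → ·  [on edge]
    (2,4)@(5, 9): e=[6,6,24] → █
    (4,4)@(9, 9): e=[-2,22,16] → ·
    (8,4)@(17, 9): e=[-18,54,0] → ·  [on edge]
    (2,5)@(5, 11): e=[-18,18,36] → ·
    (3,5)@(7, 11): e=[-22,26,32] → ·
  covered (4 px):
    · · · · · · · · ·
    · · · · · · · · ·
    · · · · · · · · ·
    · · · █ █ · · · ·
    · · █ █ · · · · ·
    · · · · · · · · ·
    · · · · · · · · ·
    · · · · · · · · ·
    · · · · · · · · ·
    · · · · · · · · ·
    · · · · · · · · ·
T2:
  2·area = 28  (B↔C swapped to make it positive)
  edge (4, 0)→(4, 14): d=(0,14) right/bottom  bias=-1
  edge (4, 14)→(2, 12): d=(-2,-2) top-left  bias=+0
  edge (2, 12)→(4, 0): d=(2,-12) top-left  bias=+0
    (1,3)@(3, 7): e=[14,12,2] → █
    (2,3)@(5, 7): e=[-14,16,26] → ·
    (1,4)@(3, 9): e=[14,8,6] → █
    (2,4)@(5, 9): e=[-14,12,30] → ·
    (0,5)@(1, 11): e=[42,0,-14] → ·  [on edge]
    (1,5)@(3, 11): e=[14,4,10] → █
    (2,5)@(5, 11): e=[-14,8,34] → ·
    (1,6)@(3, 13): e=[14,0,14] → █  [on edge]
    (2,6)@(5, 13): e=[-14,4,38] → ·
    (1,7)@(3, 15): e=[14,-4,18] → ·
    (2,7)@(5, 15): e=[-14,0,42] → ·  [on edge]
    (3,8)@(7, 17): e=[-42,0,70] → ·  [on edge]
    (4,9)@(9, 19): e=[-70,0,98] → ·  [on edge]
    (5,10)@(11, 21): e=[-98,0,126] → ·  [on edge]
  covered (4 px):
    · · · · · · · · ·
    · · · · · · · · ·
    · · · · · · · · ·
    · █ · · · · · · ·
    · █ · · · · · · ·
    · █ · · · · · · ·
    · █ · · · · · · ·
    · · · · · · · · ·
    · · · · · · · · ·
    · · · · · · · · ·
    · · · · · · · · ·
T3:
  degenerate (2·area = 0) — covers nothing
T4:
  2·area = 172  (B↔C swapped to make it positive)
  edge (10, 20)→(2, 13): d=(-8,-7) top-left  bias=+0
  edge (2, 13)→(14, 2): d=(12,-11) top-left  bias=+0
  edge (14, 2)→(10, 20): d=(-4,18) right/bottom  bias=-1
    (6,1)@(13, 3): e=[157,1,14] → █
    (7,1)@(15, 3): e=[171,23,-22] → ·
    (5,2)@(11, 5): e=[127,3,42] → █
    (7,2)@(15, 5): e=[155,47,-30] → ·
    (4,3)@(9, 7): e=[97,5,70] → █
    (6,3)@(13, 7): e=[125,49,-2] → ·
    (3,4)@(7, 9): e=[67,7,98] → █
    (6,4)@(13, 9): e=[109,73,-10] → ·
    (2,5)@(5, 11): e=[37,9,126] → █
    (6,5)@(13, 11): e=[93,97,-18] → ·
    (1,6)@(3, 13): e=[7,11,154] → █
    (6,6)@(13, 13): e=[77,121,-26] → ·
  covered (24 px):
    · · · · · · · · ·
    · · · · · · █ · ·
    · · · · · █ █ · ·
    · · · · █ █ · · ·
    · · · █ █ █ · · ·
    · · █ █ █ █ · · ·
    · █ █ █ █ █ · · ·
    · · █ █ █ █ · · ·
    · · · █ █ · · · ·
    · · · · █ · · · ·
    · · · · · · · · ·

Answer: 53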